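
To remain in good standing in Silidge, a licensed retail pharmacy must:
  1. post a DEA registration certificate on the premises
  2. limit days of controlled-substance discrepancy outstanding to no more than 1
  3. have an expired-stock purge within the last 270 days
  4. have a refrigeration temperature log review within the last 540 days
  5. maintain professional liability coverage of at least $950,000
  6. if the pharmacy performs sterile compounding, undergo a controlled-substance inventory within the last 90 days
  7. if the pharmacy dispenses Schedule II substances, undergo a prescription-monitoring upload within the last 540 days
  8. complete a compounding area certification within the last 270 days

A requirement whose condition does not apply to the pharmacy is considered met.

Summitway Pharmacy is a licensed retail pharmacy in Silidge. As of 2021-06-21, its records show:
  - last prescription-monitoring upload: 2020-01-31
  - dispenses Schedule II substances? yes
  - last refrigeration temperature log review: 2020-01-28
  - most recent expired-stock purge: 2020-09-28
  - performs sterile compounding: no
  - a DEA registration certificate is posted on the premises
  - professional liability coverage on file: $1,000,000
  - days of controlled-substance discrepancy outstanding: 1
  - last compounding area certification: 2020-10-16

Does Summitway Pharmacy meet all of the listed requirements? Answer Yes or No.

Yes

1. DEA registration certificate present → met
2. days of controlled-substance discrepancy outstanding 1 ≤ 1 → met
3. expired-stock purge 266 days ago vs limit 270 → met
4. refrigeration temperature log review 510 days ago vs limit 540 → met
5. professional liability coverage $1,000,000 ≥ $950,000 → met
6. condition 'performs sterile compounding' does not hold → requirement n/a → met
7. condition 'dispenses Schedule II substances' holds; prescription-monitoring upload 507 days ago vs limit 540 → met
8. compounding area certification 248 days ago vs limit 270 → met
All met.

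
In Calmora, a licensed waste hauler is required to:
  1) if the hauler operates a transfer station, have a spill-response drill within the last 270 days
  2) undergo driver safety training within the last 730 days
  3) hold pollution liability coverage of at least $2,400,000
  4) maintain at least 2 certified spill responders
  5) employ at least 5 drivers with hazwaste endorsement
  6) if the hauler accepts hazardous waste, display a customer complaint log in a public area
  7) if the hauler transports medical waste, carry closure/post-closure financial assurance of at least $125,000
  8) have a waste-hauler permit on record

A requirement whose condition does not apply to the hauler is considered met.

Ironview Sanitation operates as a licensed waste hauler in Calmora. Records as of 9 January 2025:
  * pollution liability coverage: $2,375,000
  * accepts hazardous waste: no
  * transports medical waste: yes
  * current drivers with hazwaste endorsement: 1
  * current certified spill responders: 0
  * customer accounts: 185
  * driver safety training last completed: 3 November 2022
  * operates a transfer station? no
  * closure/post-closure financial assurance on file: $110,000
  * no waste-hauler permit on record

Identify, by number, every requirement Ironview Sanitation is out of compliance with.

2, 3, 4, 5, 7, 8

1. condition 'operates a transfer station' does not hold → requirement n/a → met
2. driver safety training 798 days ago vs limit 730 → not met
3. pollution liability coverage $2,375,000 < $2,400,000 → not met
4. certified spill responders 0 < 2 → not met
5. drivers with hazwaste endorsement 1 < 5 → not met
6. condition 'accepts hazardous waste' does not hold → requirement n/a → met
7. condition 'transports medical waste' holds; closure/post-closure financial assurance $110,000 < $125,000 → not met
8. waste-hauler permit absent → not met
Not met: 2, 3, 4, 5, 7, 8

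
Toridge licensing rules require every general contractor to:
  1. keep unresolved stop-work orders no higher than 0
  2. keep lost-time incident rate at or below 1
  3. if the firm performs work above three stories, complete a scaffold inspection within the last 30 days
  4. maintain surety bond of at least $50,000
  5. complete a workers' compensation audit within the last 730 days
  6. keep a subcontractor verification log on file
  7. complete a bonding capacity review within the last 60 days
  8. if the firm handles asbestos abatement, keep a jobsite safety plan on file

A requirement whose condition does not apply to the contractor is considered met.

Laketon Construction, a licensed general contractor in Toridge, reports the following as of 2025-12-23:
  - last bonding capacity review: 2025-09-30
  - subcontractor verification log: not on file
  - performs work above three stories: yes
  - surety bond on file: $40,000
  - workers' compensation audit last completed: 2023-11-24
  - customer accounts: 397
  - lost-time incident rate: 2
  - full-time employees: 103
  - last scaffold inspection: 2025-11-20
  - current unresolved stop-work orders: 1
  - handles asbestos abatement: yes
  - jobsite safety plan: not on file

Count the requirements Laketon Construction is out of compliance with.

1. unresolved stop-work orders 1 > 0 → not met
2. lost-time incident rate 2 > 1 → not met
3. condition 'performs work above three stories' holds; scaffold inspection 33 days ago vs limit 30 → not met
4. surety bond $40,000 < $50,000 → not met
5. workers' compensation audit 760 days ago vs limit 730 → not met
6. subcontractor verification log absent → not met
7. bonding capacity review 84 days ago vs limit 60 → not met
8. condition 'handles asbestos abatement' holds; jobsite safety plan absent → not met
Not met: 8 of 8

8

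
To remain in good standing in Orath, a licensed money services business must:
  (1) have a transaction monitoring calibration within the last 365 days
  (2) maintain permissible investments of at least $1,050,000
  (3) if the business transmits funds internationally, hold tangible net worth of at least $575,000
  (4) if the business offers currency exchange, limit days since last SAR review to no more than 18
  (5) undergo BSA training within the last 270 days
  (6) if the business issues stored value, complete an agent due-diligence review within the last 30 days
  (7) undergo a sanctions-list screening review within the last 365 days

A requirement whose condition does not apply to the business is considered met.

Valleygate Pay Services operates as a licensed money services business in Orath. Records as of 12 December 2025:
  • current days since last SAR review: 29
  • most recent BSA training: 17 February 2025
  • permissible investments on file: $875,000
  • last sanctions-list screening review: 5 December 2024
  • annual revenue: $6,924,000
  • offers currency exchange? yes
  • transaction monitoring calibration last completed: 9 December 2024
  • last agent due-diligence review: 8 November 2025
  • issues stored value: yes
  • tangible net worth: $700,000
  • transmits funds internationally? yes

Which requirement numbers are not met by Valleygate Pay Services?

1. transaction monitoring calibration 368 days ago vs limit 365 → not met
2. permissible investments $875,000 < $1,050,000 → not met
3. condition 'transmits funds internationally' holds; tangible net worth $700,000 ≥ $575,000 → met
4. condition 'offers currency exchange' holds; days since last SAR review 29 > 18 → not met
5. BSA training 298 days ago vs limit 270 → not met
6. condition 'issues stored value' holds; agent due-diligence review 34 days ago vs limit 30 → not met
7. sanctions-list screening review 372 days ago vs limit 365 → not met
Not met: 1, 2, 4, 5, 6, 7

1, 2, 4, 5, 6, 7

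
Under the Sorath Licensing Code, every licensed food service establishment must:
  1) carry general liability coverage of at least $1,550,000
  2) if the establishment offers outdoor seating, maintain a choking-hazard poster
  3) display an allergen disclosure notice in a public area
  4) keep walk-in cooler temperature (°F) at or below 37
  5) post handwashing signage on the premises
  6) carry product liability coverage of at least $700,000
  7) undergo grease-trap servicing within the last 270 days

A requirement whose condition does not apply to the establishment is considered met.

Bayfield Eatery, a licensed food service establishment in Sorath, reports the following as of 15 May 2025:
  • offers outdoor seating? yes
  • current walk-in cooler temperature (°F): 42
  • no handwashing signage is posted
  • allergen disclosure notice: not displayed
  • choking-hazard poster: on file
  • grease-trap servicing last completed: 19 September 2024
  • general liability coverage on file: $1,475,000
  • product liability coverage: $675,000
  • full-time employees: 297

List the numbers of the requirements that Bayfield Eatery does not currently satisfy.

1, 3, 4, 5, 6

1. general liability coverage $1,475,000 < $1,550,000 → not met
2. condition 'offers outdoor seating' holds; choking-hazard poster present → met
3. allergen disclosure notice absent → not met
4. walk-in cooler temperature (°F) 42 > 37 → not met
5. handwashing signage absent → not met
6. product liability coverage $675,000 < $700,000 → not met
7. grease-trap servicing 238 days ago vs limit 270 → met
Not met: 1, 3, 4, 5, 6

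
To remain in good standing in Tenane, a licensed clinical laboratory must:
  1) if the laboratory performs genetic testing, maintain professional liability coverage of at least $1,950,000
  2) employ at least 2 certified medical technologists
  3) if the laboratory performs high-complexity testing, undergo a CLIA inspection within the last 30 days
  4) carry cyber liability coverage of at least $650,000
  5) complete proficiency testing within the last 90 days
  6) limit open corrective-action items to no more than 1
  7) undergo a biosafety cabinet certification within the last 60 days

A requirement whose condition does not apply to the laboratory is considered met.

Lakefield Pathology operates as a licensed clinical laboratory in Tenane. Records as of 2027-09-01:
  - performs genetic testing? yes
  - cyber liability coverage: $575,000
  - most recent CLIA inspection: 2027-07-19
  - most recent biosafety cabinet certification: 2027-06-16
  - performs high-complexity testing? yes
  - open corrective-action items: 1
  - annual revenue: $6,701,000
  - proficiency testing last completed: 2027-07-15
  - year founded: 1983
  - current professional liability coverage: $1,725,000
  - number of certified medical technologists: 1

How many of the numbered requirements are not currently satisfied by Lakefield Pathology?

5

1. condition 'performs genetic testing' holds; professional liability coverage $1,725,000 < $1,950,000 → not met
2. certified medical technologists 1 < 2 → not met
3. condition 'performs high-complexity testing' holds; CLIA inspection 44 days ago vs limit 30 → not met
4. cyber liability coverage $575,000 < $650,000 → not met
5. proficiency testing 48 days ago vs limit 90 → met
6. open corrective-action items 1 ≤ 1 → met
7. biosafety cabinet certification 77 days ago vs limit 60 → not met
Not met: 5 of 7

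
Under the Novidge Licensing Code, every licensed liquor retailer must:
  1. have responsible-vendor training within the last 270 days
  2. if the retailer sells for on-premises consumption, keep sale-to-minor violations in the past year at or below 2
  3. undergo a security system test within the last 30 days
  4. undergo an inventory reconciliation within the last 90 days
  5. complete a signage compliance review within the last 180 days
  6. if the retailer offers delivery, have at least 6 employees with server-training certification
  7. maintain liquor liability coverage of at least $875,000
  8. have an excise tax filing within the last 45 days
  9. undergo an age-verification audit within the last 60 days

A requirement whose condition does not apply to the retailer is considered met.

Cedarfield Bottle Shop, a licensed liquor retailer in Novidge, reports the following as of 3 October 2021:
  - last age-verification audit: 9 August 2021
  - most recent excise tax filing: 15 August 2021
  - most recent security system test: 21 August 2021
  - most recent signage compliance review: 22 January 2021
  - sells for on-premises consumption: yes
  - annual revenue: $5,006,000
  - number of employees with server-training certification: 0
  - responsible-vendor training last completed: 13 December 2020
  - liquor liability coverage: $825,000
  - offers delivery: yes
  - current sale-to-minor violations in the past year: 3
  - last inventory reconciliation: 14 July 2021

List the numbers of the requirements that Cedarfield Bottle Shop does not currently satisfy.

1. responsible-vendor training 294 days ago vs limit 270 → not met
2. condition 'sells for on-premises consumption' holds; sale-to-minor violations in the past year 3 > 2 → not met
3. security system test 43 days ago vs limit 30 → not met
4. inventory reconciliation 81 days ago vs limit 90 → met
5. signage compliance review 254 days ago vs limit 180 → not met
6. condition 'offers delivery' holds; employees with server-training certification 0 < 6 → not met
7. liquor liability coverage $825,000 < $875,000 → not met
8. excise tax filing 49 days ago vs limit 45 → not met
9. age-verification audit 55 days ago vs limit 60 → met
Not met: 1, 2, 3, 5, 6, 7, 8

1, 2, 3, 5, 6, 7, 8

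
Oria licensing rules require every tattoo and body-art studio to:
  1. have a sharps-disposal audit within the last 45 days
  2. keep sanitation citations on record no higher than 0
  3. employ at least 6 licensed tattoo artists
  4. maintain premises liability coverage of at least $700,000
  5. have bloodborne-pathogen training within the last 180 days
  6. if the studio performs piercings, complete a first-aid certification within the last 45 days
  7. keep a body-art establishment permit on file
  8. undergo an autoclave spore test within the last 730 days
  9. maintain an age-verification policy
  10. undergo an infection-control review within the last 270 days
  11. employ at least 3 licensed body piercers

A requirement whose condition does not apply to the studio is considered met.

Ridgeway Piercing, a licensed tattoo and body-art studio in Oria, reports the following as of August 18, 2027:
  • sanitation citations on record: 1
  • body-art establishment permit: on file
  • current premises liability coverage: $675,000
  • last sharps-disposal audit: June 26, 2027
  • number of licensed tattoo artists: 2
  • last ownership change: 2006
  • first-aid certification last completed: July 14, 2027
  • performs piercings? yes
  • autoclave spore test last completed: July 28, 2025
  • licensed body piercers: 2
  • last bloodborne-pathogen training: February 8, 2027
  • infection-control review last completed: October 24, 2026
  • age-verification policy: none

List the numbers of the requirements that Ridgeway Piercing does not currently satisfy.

1. sharps-disposal audit 53 days ago vs limit 45 → not met
2. sanitation citations on record 1 > 0 → not met
3. licensed tattoo artists 2 < 6 → not met
4. premises liability coverage $675,000 < $700,000 → not met
5. bloodborne-pathogen training 191 days ago vs limit 180 → not met
6. condition 'performs piercings' holds; first-aid certification 35 days ago vs limit 45 → met
7. body-art establishment permit present → met
8. autoclave spore test 751 days ago vs limit 730 → not met
9. age-verification policy absent → not met
10. infection-control review 298 days ago vs limit 270 → not met
11. licensed body piercers 2 < 3 → not met
Not met: 1, 2, 3, 4, 5, 8, 9, 10, 11

1, 2, 3, 4, 5, 8, 9, 10, 11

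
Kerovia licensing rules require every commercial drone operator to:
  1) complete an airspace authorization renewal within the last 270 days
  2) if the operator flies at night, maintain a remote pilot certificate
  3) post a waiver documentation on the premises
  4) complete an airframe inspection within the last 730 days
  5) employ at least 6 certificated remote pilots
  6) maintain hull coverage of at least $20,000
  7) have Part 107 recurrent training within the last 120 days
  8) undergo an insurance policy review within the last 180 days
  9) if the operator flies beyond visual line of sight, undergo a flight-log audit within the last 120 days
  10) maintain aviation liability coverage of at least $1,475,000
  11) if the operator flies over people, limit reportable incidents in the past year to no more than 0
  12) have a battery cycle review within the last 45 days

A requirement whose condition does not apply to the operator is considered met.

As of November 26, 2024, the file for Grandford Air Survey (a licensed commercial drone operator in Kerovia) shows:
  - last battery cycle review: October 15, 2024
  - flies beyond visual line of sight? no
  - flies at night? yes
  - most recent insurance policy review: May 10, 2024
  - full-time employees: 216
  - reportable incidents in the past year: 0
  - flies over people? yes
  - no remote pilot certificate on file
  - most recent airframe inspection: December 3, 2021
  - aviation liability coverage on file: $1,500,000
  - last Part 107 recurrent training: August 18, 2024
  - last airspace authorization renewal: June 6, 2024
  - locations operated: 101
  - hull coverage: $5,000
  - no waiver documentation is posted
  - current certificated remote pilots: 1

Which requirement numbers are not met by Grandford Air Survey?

2, 3, 4, 5, 6, 8

1. airspace authorization renewal 173 days ago vs limit 270 → met
2. condition 'flies at night' holds; remote pilot certificate absent → not met
3. waiver documentation absent → not met
4. airframe inspection 1089 days ago vs limit 730 → not met
5. certificated remote pilots 1 < 6 → not met
6. hull coverage $5,000 < $20,000 → not met
7. Part 107 recurrent training 100 days ago vs limit 120 → met
8. insurance policy review 200 days ago vs limit 180 → not met
9. condition 'flies beyond visual line of sight' does not hold → requirement n/a → met
10. aviation liability coverage $1,500,000 ≥ $1,475,000 → met
11. condition 'flies over people' holds; reportable incidents in the past year 0 ≤ 0 → met
12. battery cycle review 42 days ago vs limit 45 → met
Not met: 2, 3, 4, 5, 6, 8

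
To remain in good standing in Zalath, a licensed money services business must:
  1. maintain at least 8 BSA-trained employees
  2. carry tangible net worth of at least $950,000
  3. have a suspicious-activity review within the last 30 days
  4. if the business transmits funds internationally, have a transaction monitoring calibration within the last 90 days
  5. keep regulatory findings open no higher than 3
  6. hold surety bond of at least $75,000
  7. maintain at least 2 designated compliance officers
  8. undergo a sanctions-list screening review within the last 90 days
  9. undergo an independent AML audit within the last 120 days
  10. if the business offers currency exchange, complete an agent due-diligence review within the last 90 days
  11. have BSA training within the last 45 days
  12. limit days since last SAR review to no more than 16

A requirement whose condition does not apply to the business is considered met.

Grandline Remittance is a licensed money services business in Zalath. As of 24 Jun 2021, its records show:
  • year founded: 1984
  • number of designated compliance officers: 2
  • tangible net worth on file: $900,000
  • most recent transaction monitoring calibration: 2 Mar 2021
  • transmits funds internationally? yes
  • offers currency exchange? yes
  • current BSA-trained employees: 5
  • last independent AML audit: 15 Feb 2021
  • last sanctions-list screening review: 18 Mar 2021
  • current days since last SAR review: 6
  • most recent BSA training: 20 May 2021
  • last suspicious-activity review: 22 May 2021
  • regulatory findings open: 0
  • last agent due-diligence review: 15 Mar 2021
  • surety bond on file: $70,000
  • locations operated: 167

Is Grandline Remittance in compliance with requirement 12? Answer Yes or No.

Yes

12. days since last SAR review 6 ≤ 16 → met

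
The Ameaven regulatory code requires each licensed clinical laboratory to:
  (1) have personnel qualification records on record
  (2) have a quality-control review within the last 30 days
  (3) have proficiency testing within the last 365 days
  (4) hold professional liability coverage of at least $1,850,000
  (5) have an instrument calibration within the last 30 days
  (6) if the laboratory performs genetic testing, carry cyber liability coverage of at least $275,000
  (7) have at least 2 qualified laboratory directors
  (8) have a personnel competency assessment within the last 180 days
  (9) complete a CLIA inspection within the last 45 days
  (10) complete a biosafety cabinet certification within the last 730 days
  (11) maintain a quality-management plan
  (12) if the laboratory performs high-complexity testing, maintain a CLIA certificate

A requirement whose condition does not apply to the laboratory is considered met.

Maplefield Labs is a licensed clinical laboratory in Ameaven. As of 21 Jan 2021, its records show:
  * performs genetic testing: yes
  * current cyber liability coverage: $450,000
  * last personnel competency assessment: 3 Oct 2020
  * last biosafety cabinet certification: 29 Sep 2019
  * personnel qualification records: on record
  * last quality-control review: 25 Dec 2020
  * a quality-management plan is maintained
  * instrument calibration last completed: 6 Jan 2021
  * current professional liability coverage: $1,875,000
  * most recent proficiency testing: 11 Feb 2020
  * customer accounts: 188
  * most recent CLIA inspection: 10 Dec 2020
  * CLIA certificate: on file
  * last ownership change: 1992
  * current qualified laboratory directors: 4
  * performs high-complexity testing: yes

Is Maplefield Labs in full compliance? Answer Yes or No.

Yes

1. personnel qualification records present → met
2. quality-control review 27 days ago vs limit 30 → met
3. proficiency testing 345 days ago vs limit 365 → met
4. professional liability coverage $1,875,000 ≥ $1,850,000 → met
5. instrument calibration 15 days ago vs limit 30 → met
6. condition 'performs genetic testing' holds; cyber liability coverage $450,000 ≥ $275,000 → met
7. qualified laboratory directors 4 ≥ 2 → met
8. personnel competency assessment 110 days ago vs limit 180 → met
9. CLIA inspection 42 days ago vs limit 45 → met
10. biosafety cabinet certification 480 days ago vs limit 730 → met
11. quality-management plan present → met
12. condition 'performs high-complexity testing' holds; CLIA certificate present → met
All met.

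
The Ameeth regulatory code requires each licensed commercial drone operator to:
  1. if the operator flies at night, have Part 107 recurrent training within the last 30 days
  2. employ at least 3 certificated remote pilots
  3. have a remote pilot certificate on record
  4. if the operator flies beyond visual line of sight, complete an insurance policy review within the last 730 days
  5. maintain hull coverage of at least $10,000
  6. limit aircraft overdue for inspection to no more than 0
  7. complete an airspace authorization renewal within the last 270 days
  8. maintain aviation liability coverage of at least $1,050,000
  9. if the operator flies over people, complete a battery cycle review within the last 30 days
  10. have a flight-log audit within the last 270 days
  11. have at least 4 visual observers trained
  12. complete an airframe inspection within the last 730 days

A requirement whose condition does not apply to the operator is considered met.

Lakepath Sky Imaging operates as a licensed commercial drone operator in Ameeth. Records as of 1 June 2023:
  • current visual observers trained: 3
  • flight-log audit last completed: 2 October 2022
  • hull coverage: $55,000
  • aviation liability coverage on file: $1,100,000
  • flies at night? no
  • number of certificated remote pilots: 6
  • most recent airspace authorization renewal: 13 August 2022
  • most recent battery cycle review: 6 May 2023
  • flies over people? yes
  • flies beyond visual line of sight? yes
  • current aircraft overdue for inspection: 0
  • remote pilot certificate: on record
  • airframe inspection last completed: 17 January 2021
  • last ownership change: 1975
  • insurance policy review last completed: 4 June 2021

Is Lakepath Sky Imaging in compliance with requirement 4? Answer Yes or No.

Yes

4. condition 'flies beyond visual line of sight' holds; insurance policy review 727 days ago vs limit 730 → met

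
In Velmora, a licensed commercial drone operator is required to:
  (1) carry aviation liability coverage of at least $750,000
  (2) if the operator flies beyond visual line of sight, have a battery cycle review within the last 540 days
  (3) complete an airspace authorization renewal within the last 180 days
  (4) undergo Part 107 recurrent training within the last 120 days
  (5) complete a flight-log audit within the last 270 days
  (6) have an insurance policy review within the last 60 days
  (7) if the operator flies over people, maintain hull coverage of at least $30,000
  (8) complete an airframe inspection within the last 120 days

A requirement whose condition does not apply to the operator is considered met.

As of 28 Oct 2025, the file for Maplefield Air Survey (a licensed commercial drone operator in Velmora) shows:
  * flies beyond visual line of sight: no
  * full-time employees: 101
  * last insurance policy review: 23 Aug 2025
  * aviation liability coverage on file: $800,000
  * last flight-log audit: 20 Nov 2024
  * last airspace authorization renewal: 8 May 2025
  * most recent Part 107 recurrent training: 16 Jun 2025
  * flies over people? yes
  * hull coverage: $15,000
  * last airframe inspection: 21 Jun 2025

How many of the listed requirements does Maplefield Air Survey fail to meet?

1. aviation liability coverage $800,000 ≥ $750,000 → met
2. condition 'flies beyond visual line of sight' does not hold → requirement n/a → met
3. airspace authorization renewal 173 days ago vs limit 180 → met
4. Part 107 recurrent training 134 days ago vs limit 120 → not met
5. flight-log audit 342 days ago vs limit 270 → not met
6. insurance policy review 66 days ago vs limit 60 → not met
7. condition 'flies over people' holds; hull coverage $15,000 < $30,000 → not met
8. airframe inspection 129 days ago vs limit 120 → not met
Not met: 5 of 8

5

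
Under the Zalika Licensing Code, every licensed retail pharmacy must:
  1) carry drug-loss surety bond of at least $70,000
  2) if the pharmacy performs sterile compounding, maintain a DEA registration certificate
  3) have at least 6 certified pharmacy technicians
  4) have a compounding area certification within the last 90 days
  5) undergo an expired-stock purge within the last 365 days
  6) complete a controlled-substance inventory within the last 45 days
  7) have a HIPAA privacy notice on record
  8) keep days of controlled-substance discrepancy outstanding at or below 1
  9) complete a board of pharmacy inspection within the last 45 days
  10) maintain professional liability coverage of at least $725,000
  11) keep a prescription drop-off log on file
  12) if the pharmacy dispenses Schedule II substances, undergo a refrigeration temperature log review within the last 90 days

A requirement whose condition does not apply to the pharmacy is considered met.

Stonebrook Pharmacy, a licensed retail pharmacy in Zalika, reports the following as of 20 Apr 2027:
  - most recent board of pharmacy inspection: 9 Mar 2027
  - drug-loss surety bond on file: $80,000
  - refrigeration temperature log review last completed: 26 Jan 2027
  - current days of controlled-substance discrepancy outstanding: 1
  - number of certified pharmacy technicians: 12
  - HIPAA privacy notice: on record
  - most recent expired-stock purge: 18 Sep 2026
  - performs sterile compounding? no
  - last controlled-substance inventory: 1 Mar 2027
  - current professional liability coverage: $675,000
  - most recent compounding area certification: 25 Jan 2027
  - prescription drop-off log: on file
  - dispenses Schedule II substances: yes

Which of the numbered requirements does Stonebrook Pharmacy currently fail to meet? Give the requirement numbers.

1. drug-loss surety bond $80,000 ≥ $70,000 → met
2. condition 'performs sterile compounding' does not hold → requirement n/a → met
3. certified pharmacy technicians 12 ≥ 6 → met
4. compounding area certification 85 days ago vs limit 90 → met
5. expired-stock purge 214 days ago vs limit 365 → met
6. controlled-substance inventory 50 days ago vs limit 45 → not met
7. HIPAA privacy notice present → met
8. days of controlled-substance discrepancy outstanding 1 ≤ 1 → met
9. board of pharmacy inspection 42 days ago vs limit 45 → met
10. professional liability coverage $675,000 < $725,000 → not met
11. prescription drop-off log present → met
12. condition 'dispenses Schedule II substances' holds; refrigeration temperature log review 84 days ago vs limit 90 → met
Not met: 6, 10

6, 10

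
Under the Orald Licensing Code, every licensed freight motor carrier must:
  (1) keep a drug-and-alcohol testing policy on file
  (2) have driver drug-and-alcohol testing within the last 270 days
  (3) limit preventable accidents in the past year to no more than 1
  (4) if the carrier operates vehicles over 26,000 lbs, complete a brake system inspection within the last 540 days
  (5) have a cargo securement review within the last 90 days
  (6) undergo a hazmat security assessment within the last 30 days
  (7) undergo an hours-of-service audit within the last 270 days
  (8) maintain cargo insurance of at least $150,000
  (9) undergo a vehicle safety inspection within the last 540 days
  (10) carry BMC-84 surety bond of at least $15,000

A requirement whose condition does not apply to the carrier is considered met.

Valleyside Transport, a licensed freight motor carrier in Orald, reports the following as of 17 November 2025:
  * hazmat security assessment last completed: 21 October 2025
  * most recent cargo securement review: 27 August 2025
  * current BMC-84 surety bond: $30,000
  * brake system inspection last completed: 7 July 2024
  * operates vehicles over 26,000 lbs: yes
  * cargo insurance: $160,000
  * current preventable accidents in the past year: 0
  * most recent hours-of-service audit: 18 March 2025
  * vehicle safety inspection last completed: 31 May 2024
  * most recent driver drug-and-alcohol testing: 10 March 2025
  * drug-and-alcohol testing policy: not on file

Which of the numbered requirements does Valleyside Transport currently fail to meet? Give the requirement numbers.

1

1. drug-and-alcohol testing policy absent → not met
2. driver drug-and-alcohol testing 252 days ago vs limit 270 → met
3. preventable accidents in the past year 0 ≤ 1 → met
4. condition 'operates vehicles over 26,000 lbs' holds; brake system inspection 498 days ago vs limit 540 → met
5. cargo securement review 82 days ago vs limit 90 → met
6. hazmat security assessment 27 days ago vs limit 30 → met
7. hours-of-service audit 244 days ago vs limit 270 → met
8. cargo insurance $160,000 ≥ $150,000 → met
9. vehicle safety inspection 535 days ago vs limit 540 → met
10. BMC-84 surety bond $30,000 ≥ $15,000 → met
Not met: 1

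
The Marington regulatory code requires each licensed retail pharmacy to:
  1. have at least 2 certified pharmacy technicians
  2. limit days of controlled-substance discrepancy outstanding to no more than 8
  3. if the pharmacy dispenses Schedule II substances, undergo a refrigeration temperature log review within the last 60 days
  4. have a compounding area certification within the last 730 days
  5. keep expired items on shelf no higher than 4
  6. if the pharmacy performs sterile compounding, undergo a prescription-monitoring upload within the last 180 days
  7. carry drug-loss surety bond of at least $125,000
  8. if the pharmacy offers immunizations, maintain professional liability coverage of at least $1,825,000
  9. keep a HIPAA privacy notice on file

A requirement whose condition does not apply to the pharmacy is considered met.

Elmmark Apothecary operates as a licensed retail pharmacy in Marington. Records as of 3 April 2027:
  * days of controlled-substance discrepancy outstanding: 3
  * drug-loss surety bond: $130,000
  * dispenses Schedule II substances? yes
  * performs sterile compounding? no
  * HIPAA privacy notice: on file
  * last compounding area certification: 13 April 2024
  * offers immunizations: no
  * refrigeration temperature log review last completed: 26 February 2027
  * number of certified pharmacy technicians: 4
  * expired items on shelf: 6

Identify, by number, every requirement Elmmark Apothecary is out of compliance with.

4, 5

1. certified pharmacy technicians 4 ≥ 2 → met
2. days of controlled-substance discrepancy outstanding 3 ≤ 8 → met
3. condition 'dispenses Schedule II substances' holds; refrigeration temperature log review 36 days ago vs limit 60 → met
4. compounding area certification 1085 days ago vs limit 730 → not met
5. expired items on shelf 6 > 4 → not met
6. condition 'performs sterile compounding' does not hold → requirement n/a → met
7. drug-loss surety bond $130,000 ≥ $125,000 → met
8. condition 'offers immunizations' does not hold → requirement n/a → met
9. HIPAA privacy notice present → met
Not met: 4, 5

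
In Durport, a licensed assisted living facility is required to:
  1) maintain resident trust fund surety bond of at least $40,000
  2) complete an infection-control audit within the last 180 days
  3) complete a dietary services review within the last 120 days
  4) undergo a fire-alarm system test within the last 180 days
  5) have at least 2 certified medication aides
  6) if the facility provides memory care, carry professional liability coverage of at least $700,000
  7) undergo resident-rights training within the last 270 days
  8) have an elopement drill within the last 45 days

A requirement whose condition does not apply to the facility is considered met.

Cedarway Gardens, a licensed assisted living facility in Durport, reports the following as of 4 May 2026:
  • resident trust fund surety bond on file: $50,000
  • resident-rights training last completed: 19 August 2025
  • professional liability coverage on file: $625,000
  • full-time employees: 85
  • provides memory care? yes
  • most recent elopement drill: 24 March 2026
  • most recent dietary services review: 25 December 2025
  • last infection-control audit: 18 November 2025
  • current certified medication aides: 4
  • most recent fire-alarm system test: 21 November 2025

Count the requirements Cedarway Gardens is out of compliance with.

2

1. resident trust fund surety bond $50,000 ≥ $40,000 → met
2. infection-control audit 167 days ago vs limit 180 → met
3. dietary services review 130 days ago vs limit 120 → not met
4. fire-alarm system test 164 days ago vs limit 180 → met
5. certified medication aides 4 ≥ 2 → met
6. condition 'provides memory care' holds; professional liability coverage $625,000 < $700,000 → not met
7. resident-rights training 258 days ago vs limit 270 → met
8. elopement drill 41 days ago vs limit 45 → met
Not met: 2 of 8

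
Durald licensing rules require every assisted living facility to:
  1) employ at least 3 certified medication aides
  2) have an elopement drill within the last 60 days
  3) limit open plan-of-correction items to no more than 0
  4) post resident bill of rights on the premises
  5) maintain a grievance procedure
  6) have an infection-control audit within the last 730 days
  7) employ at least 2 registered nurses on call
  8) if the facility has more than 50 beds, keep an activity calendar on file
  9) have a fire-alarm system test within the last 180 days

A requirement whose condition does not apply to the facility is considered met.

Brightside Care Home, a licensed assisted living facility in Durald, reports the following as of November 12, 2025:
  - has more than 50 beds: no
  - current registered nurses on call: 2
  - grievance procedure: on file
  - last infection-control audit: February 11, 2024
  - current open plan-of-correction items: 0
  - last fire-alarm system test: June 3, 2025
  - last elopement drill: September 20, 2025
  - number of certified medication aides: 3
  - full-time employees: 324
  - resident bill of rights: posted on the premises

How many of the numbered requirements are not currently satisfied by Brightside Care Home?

0

1. certified medication aides 3 ≥ 3 → met
2. elopement drill 53 days ago vs limit 60 → met
3. open plan-of-correction items 0 ≤ 0 → met
4. resident bill of rights present → met
5. grievance procedure present → met
6. infection-control audit 640 days ago vs limit 730 → met
7. registered nurses on call 2 ≥ 2 → met
8. condition 'has more than 50 beds' does not hold → requirement n/a → met
9. fire-alarm system test 162 days ago vs limit 180 → met
Not met: 0 of 9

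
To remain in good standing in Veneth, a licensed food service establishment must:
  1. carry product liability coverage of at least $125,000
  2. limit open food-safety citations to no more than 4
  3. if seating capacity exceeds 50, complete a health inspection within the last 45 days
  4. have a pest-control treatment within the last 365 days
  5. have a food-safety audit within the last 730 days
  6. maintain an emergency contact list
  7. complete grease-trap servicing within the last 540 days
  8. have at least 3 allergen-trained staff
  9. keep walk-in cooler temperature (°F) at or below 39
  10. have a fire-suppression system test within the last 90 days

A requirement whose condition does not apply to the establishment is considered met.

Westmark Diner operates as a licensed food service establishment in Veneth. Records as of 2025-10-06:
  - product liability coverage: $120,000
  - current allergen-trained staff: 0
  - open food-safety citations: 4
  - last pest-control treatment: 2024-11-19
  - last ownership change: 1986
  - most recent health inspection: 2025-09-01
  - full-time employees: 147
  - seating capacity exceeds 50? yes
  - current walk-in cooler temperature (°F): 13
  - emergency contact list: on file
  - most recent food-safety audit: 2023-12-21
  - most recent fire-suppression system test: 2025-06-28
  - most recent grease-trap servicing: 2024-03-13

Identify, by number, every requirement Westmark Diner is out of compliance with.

1, 7, 8, 10

1. product liability coverage $120,000 < $125,000 → not met
2. open food-safety citations 4 ≤ 4 → met
3. condition 'seating capacity exceeds 50' holds; health inspection 35 days ago vs limit 45 → met
4. pest-control treatment 321 days ago vs limit 365 → met
5. food-safety audit 655 days ago vs limit 730 → met
6. emergency contact list present → met
7. grease-trap servicing 572 days ago vs limit 540 → not met
8. allergen-trained staff 0 < 3 → not met
9. walk-in cooler temperature (°F) 13 ≤ 39 → met
10. fire-suppression system test 100 days ago vs limit 90 → not met
Not met: 1, 7, 8, 10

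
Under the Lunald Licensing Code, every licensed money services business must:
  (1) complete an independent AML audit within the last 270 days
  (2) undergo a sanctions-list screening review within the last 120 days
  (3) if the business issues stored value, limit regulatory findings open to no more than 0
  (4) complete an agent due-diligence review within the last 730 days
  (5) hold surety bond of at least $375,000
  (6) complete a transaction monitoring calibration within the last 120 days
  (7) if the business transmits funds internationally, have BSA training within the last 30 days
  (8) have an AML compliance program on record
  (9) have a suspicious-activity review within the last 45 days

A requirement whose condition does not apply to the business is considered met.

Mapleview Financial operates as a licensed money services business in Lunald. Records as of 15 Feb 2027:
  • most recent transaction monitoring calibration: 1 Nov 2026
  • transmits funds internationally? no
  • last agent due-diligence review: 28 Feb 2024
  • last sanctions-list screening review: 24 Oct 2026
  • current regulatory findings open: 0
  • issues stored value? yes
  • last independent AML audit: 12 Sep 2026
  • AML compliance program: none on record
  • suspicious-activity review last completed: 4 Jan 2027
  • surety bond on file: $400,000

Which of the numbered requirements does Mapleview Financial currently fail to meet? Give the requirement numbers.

1. independent AML audit 156 days ago vs limit 270 → met
2. sanctions-list screening review 114 days ago vs limit 120 → met
3. condition 'issues stored value' holds; regulatory findings open 0 ≤ 0 → met
4. agent due-diligence review 1083 days ago vs limit 730 → not met
5. surety bond $400,000 ≥ $375,000 → met
6. transaction monitoring calibration 106 days ago vs limit 120 → met
7. condition 'transmits funds internationally' does not hold → requirement n/a → met
8. AML compliance program absent → not met
9. suspicious-activity review 42 days ago vs limit 45 → met
Not met: 4, 8

4, 8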